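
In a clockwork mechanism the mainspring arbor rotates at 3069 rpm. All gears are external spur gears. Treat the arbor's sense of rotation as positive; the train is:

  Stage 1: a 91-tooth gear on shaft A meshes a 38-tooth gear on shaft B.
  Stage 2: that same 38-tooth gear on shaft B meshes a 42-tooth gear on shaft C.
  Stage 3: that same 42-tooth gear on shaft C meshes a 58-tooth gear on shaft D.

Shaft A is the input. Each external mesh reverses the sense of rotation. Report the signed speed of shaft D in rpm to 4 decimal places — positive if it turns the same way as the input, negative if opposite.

Stage 1 [91T→38T]: ω = 3069.0000×91/38 = 7349.4474 rpm, dir flips to −; running = −7349.4474
Stage 2 [38T→42T]: ω = 7349.4474×38/42 = 6649.5000 rpm, dir flips to +; running = +6649.5000
Stage 3 [42T→58T]: ω = 6649.5000×42/58 = 4815.1552 rpm, dir flips to −; running = −4815.1552

-4815.1552 rpm (opposite to input, |ω| = 4815.1552 rpm)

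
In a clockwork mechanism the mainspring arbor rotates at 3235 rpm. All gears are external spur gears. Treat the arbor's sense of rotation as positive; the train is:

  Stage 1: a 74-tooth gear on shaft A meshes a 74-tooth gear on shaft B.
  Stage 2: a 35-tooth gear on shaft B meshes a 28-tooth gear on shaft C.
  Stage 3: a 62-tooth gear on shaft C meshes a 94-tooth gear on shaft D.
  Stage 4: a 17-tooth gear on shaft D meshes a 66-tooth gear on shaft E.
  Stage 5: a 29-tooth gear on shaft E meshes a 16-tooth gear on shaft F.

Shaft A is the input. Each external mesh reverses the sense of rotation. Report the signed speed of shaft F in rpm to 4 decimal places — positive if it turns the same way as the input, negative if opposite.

Stage 1 [74T→74T]: ω = 3235.0000×74/74 = 3235.0000 rpm, dir flips to −; running = −3235.0000
Stage 2 [35T→28T]: ω = 3235.0000×35/28 = 4043.7500 rpm, dir flips to +; running = +4043.7500
Stage 3 [62T→94T]: ω = 4043.7500×62/94 = 2667.1543 rpm, dir flips to −; running = −2667.1543
Stage 4 [17T→66T]: ω = 2667.1543×17/66 = 686.9943 rpm, dir flips to +; running = +686.9943
Stage 5 [29T→16T]: ω = 686.9943×29/16 = 1245.1771 rpm, dir flips to −; running = −1245.1771

-1245.1771 rpm (opposite to input, |ω| = 1245.1771 rpm)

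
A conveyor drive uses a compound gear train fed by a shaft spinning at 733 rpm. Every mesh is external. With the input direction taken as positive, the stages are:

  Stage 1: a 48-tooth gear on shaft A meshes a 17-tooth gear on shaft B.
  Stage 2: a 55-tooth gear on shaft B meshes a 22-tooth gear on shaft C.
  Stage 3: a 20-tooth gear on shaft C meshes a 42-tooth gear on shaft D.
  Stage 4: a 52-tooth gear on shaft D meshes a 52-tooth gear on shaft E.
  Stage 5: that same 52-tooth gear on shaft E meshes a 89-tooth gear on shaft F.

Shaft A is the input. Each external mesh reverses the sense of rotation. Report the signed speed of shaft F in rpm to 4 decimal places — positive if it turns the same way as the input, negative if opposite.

-1439.5619 rpm (opposite to input, |ω| = 1439.5619 rpm)

Stage 1 [48T→17T]: ω = 733.0000×48/17 = 2069.6471 rpm, dir flips to −; running = −2069.6471
Stage 2 [55T→22T]: ω = 2069.6471×55/22 = 5174.1176 rpm, dir flips to +; running = +5174.1176
Stage 3 [20T→42T]: ω = 5174.1176×20/42 = 2463.8655 rpm, dir flips to −; running = −2463.8655
Stage 4 [52T→52T]: ω = 2463.8655×52/52 = 2463.8655 rpm, dir flips to +; running = +2463.8655
Stage 5 [52T→89T]: ω = 2463.8655×52/89 = 1439.5619 rpm, dir flips to −; running = −1439.5619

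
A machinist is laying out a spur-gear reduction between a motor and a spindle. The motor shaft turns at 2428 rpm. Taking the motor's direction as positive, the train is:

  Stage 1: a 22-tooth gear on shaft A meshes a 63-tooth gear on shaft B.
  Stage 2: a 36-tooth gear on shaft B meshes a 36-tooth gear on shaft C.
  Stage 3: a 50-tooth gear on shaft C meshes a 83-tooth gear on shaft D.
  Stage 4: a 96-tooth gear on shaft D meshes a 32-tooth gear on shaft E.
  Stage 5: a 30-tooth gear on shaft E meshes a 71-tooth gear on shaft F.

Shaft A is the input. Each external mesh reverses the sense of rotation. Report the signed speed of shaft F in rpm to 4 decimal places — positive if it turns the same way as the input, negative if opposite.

Stage 1 [22T→63T]: ω = 2428.0000×22/63 = 847.8730 rpm, dir flips to −; running = −847.8730
Stage 2 [36T→36T]: ω = 847.8730×36/36 = 847.8730 rpm, dir flips to +; running = +847.8730
Stage 3 [50T→83T]: ω = 847.8730×50/83 = 510.7669 rpm, dir flips to −; running = −510.7669
Stage 4 [96T→32T]: ω = 510.7669×96/32 = 1532.3006 rpm, dir flips to +; running = +1532.3006
Stage 5 [30T→71T]: ω = 1532.3006×30/71 = 647.4510 rpm, dir flips to −; running = −647.4510

-647.4510 rpm (opposite to input, |ω| = 647.4510 rpm)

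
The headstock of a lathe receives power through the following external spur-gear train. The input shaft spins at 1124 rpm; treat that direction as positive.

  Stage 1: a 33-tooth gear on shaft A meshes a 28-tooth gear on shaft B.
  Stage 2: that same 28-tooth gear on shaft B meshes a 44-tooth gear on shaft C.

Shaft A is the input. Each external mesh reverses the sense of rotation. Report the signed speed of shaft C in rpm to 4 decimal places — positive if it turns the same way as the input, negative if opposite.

+843.0000 rpm (same as input, |ω| = 843.0000 rpm)

Stage 1 [33T→28T]: ω = 1124.0000×33/28 = 1324.7143 rpm, dir flips to −; running = −1324.7143
Stage 2 [28T→44T]: ω = 1324.7143×28/44 = 843.0000 rpm, dir flips to +; running = +843.0000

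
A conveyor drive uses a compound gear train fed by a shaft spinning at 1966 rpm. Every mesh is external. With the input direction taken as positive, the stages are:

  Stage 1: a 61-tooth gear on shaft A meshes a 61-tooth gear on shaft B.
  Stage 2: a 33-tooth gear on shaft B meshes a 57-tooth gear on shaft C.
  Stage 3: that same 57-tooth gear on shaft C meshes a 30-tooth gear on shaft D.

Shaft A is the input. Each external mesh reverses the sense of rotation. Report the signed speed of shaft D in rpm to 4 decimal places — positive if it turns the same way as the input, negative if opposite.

-2162.6000 rpm (opposite to input, |ω| = 2162.6000 rpm)

Stage 1 [61T→61T]: ω = 1966.0000×61/61 = 1966.0000 rpm, dir flips to −; running = −1966.0000
Stage 2 [33T→57T]: ω = 1966.0000×33/57 = 1138.2105 rpm, dir flips to +; running = +1138.2105
Stage 3 [57T→30T]: ω = 1138.2105×57/30 = 2162.6000 rpm, dir flips to −; running = −2162.6000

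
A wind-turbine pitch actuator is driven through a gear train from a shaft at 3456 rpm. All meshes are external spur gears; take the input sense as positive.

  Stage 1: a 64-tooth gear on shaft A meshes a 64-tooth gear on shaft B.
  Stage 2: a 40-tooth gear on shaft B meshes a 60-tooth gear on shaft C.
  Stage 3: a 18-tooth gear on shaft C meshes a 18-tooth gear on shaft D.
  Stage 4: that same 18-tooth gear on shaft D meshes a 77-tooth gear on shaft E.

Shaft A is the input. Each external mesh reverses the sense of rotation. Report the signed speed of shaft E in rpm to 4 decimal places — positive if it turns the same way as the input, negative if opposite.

Stage 1 [64T→64T]: ω = 3456.0000×64/64 = 3456.0000 rpm, dir flips to −; running = −3456.0000
Stage 2 [40T→60T]: ω = 3456.0000×40/60 = 2304.0000 rpm, dir flips to +; running = +2304.0000
Stage 3 [18T→18T]: ω = 2304.0000×18/18 = 2304.0000 rpm, dir flips to −; running = −2304.0000
Stage 4 [18T→77T]: ω = 2304.0000×18/77 = 538.5974 rpm, dir flips to +; running = +538.5974

+538.5974 rpm (same as input, |ω| = 538.5974 rpm)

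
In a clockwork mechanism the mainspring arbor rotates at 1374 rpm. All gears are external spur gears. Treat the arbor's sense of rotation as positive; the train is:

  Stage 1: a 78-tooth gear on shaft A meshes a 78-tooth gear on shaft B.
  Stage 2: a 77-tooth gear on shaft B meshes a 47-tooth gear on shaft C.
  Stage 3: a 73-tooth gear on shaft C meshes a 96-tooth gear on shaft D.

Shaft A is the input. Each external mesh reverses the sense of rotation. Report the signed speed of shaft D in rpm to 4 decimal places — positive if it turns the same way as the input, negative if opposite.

-1711.7141 rpm (opposite to input, |ω| = 1711.7141 rpm)

Stage 1 [78T→78T]: ω = 1374.0000×78/78 = 1374.0000 rpm, dir flips to −; running = −1374.0000
Stage 2 [77T→47T]: ω = 1374.0000×77/47 = 2251.0213 rpm, dir flips to +; running = +2251.0213
Stage 3 [73T→96T]: ω = 2251.0213×73/96 = 1711.7141 rpm, dir flips to −; running = −1711.7141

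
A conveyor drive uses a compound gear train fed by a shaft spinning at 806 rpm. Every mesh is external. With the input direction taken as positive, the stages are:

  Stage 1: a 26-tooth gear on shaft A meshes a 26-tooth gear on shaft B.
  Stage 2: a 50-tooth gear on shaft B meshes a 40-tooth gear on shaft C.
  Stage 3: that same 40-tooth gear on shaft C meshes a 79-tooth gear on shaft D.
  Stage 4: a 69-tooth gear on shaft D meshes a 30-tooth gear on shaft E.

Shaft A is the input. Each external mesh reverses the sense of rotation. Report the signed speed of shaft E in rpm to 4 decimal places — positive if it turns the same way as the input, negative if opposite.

Stage 1 [26T→26T]: ω = 806.0000×26/26 = 806.0000 rpm, dir flips to −; running = −806.0000
Stage 2 [50T→40T]: ω = 806.0000×50/40 = 1007.5000 rpm, dir flips to +; running = +1007.5000
Stage 3 [40T→79T]: ω = 1007.5000×40/79 = 510.1266 rpm, dir flips to −; running = −510.1266
Stage 4 [69T→30T]: ω = 510.1266×69/30 = 1173.2911 rpm, dir flips to +; running = +1173.2911

+1173.2911 rpm (same as input, |ω| = 1173.2911 rpm)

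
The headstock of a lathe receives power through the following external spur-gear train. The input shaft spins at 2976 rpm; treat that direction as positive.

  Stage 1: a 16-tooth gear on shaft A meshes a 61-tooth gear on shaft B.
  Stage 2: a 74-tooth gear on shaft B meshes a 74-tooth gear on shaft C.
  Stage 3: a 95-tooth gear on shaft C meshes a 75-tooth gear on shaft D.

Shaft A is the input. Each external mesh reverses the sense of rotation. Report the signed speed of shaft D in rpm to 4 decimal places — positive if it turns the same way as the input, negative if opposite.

Stage 1 [16T→61T]: ω = 2976.0000×16/61 = 780.5902 rpm, dir flips to −; running = −780.5902
Stage 2 [74T→74T]: ω = 780.5902×74/74 = 780.5902 rpm, dir flips to +; running = +780.5902
Stage 3 [95T→75T]: ω = 780.5902×95/75 = 988.7475 rpm, dir flips to −; running = −988.7475

-988.7475 rpm (opposite to input, |ω| = 988.7475 rpm)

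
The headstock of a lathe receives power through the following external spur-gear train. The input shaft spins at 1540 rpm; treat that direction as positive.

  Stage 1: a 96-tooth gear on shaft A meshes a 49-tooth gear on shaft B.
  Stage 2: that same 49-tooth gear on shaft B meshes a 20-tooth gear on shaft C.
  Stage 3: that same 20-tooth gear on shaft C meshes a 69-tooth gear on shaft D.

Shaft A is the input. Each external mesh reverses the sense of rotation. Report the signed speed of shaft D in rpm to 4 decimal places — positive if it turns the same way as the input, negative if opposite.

-2142.6087 rpm (opposite to input, |ω| = 2142.6087 rpm)

Stage 1 [96T→49T]: ω = 1540.0000×96/49 = 3017.1429 rpm, dir flips to −; running = −3017.1429
Stage 2 [49T→20T]: ω = 3017.1429×49/20 = 7392.0000 rpm, dir flips to +; running = +7392.0000
Stage 3 [20T→69T]: ω = 7392.0000×20/69 = 2142.6087 rpm, dir flips to −; running = −2142.6087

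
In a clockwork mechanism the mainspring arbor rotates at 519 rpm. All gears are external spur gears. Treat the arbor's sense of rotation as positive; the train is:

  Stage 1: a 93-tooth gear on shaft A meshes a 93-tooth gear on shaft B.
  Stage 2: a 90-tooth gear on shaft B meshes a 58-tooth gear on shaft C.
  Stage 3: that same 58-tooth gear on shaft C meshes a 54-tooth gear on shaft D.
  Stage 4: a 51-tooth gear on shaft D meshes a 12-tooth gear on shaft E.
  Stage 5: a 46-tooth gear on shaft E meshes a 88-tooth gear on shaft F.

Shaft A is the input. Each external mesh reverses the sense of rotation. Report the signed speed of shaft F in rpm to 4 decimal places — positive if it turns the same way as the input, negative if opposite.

Stage 1 [93T→93T]: ω = 519.0000×93/93 = 519.0000 rpm, dir flips to −; running = −519.0000
Stage 2 [90T→58T]: ω = 519.0000×90/58 = 805.3448 rpm, dir flips to +; running = +805.3448
Stage 3 [58T→54T]: ω = 805.3448×58/54 = 865.0000 rpm, dir flips to −; running = −865.0000
Stage 4 [51T→12T]: ω = 865.0000×51/12 = 3676.2500 rpm, dir flips to +; running = +3676.2500
Stage 5 [46T→88T]: ω = 3676.2500×46/88 = 1921.6761 rpm, dir flips to −; running = −1921.6761

-1921.6761 rpm (opposite to input, |ω| = 1921.6761 rpm)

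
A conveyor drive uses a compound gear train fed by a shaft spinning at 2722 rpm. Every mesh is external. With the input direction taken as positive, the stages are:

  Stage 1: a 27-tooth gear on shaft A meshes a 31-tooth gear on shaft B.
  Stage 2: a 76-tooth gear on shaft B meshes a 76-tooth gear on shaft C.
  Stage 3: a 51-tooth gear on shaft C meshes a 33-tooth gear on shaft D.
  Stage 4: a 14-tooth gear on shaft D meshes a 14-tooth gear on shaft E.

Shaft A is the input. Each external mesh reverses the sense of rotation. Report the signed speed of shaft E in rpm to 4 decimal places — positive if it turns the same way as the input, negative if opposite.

Stage 1 [27T→31T]: ω = 2722.0000×27/31 = 2370.7742 rpm, dir flips to −; running = −2370.7742
Stage 2 [76T→76T]: ω = 2370.7742×76/76 = 2370.7742 rpm, dir flips to +; running = +2370.7742
Stage 3 [51T→33T]: ω = 2370.7742×51/33 = 3663.9238 rpm, dir flips to −; running = −3663.9238
Stage 4 [14T→14T]: ω = 3663.9238×14/14 = 3663.9238 rpm, dir flips to +; running = +3663.9238

+3663.9238 rpm (same as input, |ω| = 3663.9238 rpm)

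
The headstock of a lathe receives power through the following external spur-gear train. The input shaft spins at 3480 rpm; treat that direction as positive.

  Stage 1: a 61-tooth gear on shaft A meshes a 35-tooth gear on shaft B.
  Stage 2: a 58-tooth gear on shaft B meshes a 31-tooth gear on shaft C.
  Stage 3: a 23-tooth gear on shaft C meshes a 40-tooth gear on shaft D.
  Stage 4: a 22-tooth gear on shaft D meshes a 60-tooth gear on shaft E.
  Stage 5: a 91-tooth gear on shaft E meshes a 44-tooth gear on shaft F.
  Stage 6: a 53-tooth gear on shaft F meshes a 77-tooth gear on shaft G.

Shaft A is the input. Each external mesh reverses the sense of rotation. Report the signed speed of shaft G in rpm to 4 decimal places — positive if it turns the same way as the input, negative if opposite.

Stage 1 [61T→35T]: ω = 3480.0000×61/35 = 6065.1429 rpm, dir flips to −; running = −6065.1429
Stage 2 [58T→31T]: ω = 6065.1429×58/31 = 11347.6866 rpm, dir flips to +; running = +11347.6866
Stage 3 [23T→40T]: ω = 11347.6866×23/40 = 6524.9198 rpm, dir flips to −; running = −6524.9198
Stage 4 [22T→60T]: ω = 6524.9198×22/60 = 2392.4706 rpm, dir flips to +; running = +2392.4706
Stage 5 [91T→44T]: ω = 2392.4706×91/44 = 4948.0642 rpm, dir flips to −; running = −4948.0642
Stage 6 [53T→77T]: ω = 4948.0642×53/77 = 3405.8104 rpm, dir flips to +; running = +3405.8104

+3405.8104 rpm (same as input, |ω| = 3405.8104 rpm)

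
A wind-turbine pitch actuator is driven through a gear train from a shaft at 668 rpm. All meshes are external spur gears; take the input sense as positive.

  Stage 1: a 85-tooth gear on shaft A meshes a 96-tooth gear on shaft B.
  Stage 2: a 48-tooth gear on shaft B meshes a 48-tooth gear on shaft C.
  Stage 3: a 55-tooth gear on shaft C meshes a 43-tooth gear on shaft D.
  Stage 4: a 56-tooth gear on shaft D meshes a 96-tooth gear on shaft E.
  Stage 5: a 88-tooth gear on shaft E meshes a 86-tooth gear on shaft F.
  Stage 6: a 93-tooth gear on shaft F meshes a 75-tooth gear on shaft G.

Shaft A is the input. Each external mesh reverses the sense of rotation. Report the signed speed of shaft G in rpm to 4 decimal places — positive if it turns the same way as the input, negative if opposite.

Stage 1 [85T→96T]: ω = 668.0000×85/96 = 591.4583 rpm, dir flips to −; running = −591.4583
Stage 2 [48T→48T]: ω = 591.4583×48/48 = 591.4583 rpm, dir flips to +; running = +591.4583
Stage 3 [55T→43T]: ω = 591.4583×55/43 = 756.5165 rpm, dir flips to −; running = −756.5165
Stage 4 [56T→96T]: ω = 756.5165×56/96 = 441.3013 rpm, dir flips to +; running = +441.3013
Stage 5 [88T→86T]: ω = 441.3013×88/86 = 451.5641 rpm, dir flips to −; running = −451.5641
Stage 6 [93T→75T]: ω = 451.5641×93/75 = 559.9395 rpm, dir flips to +; running = +559.9395

+559.9395 rpm (same as input, |ω| = 559.9395 rpm)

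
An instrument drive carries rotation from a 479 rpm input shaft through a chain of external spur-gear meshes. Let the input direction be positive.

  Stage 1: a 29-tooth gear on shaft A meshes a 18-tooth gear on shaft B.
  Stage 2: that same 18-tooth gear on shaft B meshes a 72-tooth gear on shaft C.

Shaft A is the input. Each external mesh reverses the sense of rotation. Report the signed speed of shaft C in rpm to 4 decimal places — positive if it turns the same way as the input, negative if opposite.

+192.9306 rpm (same as input, |ω| = 192.9306 rpm)

Stage 1 [29T→18T]: ω = 479.0000×29/18 = 771.7222 rpm, dir flips to −; running = −771.7222
Stage 2 [18T→72T]: ω = 771.7222×18/72 = 192.9306 rpm, dir flips to +; running = +192.9306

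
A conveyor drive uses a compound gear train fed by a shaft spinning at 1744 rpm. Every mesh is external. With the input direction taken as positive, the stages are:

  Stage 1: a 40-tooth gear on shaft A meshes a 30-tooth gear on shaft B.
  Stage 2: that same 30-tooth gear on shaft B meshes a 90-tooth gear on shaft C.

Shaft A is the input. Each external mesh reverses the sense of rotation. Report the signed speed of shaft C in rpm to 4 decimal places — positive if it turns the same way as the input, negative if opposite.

Stage 1 [40T→30T]: ω = 1744.0000×40/30 = 2325.3333 rpm, dir flips to −; running = −2325.3333
Stage 2 [30T→90T]: ω = 2325.3333×30/90 = 775.1111 rpm, dir flips to +; running = +775.1111

+775.1111 rpm (same as input, |ω| = 775.1111 rpm)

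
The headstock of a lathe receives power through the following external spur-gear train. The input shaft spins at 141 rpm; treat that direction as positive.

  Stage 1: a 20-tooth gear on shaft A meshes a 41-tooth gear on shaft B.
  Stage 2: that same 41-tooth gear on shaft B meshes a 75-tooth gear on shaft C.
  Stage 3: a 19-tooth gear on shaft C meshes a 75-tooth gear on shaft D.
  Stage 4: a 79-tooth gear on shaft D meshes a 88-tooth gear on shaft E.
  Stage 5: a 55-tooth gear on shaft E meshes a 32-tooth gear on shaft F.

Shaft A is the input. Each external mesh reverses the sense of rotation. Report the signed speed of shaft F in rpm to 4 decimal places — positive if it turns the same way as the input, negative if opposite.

-14.6973 rpm (opposite to input, |ω| = 14.6973 rpm)

Stage 1 [20T→41T]: ω = 141.0000×20/41 = 68.7805 rpm, dir flips to −; running = −68.7805
Stage 2 [41T→75T]: ω = 68.7805×41/75 = 37.6000 rpm, dir flips to +; running = +37.6000
Stage 3 [19T→75T]: ω = 37.6000×19/75 = 9.5253 rpm, dir flips to −; running = −9.5253
Stage 4 [79T→88T]: ω = 9.5253×79/88 = 8.5512 rpm, dir flips to +; running = +8.5512
Stage 5 [55T→32T]: ω = 8.5512×55/32 = 14.6973 rpm, dir flips to −; running = −14.6973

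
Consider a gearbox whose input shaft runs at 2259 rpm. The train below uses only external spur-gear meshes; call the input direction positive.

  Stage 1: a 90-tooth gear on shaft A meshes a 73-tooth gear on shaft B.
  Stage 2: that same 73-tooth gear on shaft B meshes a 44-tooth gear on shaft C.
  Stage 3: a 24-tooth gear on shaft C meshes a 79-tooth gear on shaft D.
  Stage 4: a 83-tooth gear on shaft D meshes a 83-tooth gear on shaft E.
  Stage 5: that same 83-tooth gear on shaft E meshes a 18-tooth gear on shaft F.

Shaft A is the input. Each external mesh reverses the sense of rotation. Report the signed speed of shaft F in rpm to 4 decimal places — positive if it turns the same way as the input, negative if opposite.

-6472.8539 rpm (opposite to input, |ω| = 6472.8539 rpm)

Stage 1 [90T→73T]: ω = 2259.0000×90/73 = 2785.0685 rpm, dir flips to −; running = −2785.0685
Stage 2 [73T→44T]: ω = 2785.0685×73/44 = 4620.6818 rpm, dir flips to +; running = +4620.6818
Stage 3 [24T→79T]: ω = 4620.6818×24/79 = 1403.7514 rpm, dir flips to −; running = −1403.7514
Stage 4 [83T→83T]: ω = 1403.7514×83/83 = 1403.7514 rpm, dir flips to +; running = +1403.7514
Stage 5 [83T→18T]: ω = 1403.7514×83/18 = 6472.8539 rpm, dir flips to −; running = −6472.8539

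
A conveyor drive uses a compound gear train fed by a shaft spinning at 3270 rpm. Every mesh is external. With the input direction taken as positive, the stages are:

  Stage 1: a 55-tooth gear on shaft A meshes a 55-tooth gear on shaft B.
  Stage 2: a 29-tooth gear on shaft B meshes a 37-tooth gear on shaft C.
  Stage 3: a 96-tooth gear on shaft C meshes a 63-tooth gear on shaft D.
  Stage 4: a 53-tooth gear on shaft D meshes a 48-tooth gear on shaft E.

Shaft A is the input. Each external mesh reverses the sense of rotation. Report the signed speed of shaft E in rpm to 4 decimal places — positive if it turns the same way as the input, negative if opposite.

Stage 1 [55T→55T]: ω = 3270.0000×55/55 = 3270.0000 rpm, dir flips to −; running = −3270.0000
Stage 2 [29T→37T]: ω = 3270.0000×29/37 = 2562.9730 rpm, dir flips to +; running = +2562.9730
Stage 3 [96T→63T]: ω = 2562.9730×96/63 = 3905.4826 rpm, dir flips to −; running = −3905.4826
Stage 4 [53T→48T]: ω = 3905.4826×53/48 = 4312.3037 rpm, dir flips to +; running = +4312.3037

+4312.3037 rpm (same as input, |ω| = 4312.3037 rpm)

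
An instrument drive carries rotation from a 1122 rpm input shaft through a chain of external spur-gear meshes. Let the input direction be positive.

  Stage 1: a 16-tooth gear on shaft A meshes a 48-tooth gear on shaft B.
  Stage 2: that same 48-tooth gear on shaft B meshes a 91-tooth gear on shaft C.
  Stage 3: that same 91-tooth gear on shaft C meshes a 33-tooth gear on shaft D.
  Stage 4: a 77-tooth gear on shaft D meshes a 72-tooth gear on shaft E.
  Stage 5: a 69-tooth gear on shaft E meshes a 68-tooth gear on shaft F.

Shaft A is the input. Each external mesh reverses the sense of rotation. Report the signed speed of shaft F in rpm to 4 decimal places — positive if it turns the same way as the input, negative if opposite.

Stage 1 [16T→48T]: ω = 1122.0000×16/48 = 374.0000 rpm, dir flips to −; running = −374.0000
Stage 2 [48T→91T]: ω = 374.0000×48/91 = 197.2747 rpm, dir flips to +; running = +197.2747
Stage 3 [91T→33T]: ω = 197.2747×91/33 = 544.0000 rpm, dir flips to −; running = −544.0000
Stage 4 [77T→72T]: ω = 544.0000×77/72 = 581.7778 rpm, dir flips to +; running = +581.7778
Stage 5 [69T→68T]: ω = 581.7778×69/68 = 590.3333 rpm, dir flips to −; running = −590.3333

-590.3333 rpm (opposite to input, |ω| = 590.3333 rpm)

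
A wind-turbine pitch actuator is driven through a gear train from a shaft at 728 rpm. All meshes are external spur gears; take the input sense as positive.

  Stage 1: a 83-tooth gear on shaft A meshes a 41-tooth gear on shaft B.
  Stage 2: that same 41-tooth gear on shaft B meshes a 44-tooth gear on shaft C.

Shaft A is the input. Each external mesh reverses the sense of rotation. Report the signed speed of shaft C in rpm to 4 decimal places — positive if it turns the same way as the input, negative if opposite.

+1373.2727 rpm (same as input, |ω| = 1373.2727 rpm)

Stage 1 [83T→41T]: ω = 728.0000×83/41 = 1473.7561 rpm, dir flips to −; running = −1473.7561
Stage 2 [41T→44T]: ω = 1473.7561×41/44 = 1373.2727 rpm, dir flips to +; running = +1373.2727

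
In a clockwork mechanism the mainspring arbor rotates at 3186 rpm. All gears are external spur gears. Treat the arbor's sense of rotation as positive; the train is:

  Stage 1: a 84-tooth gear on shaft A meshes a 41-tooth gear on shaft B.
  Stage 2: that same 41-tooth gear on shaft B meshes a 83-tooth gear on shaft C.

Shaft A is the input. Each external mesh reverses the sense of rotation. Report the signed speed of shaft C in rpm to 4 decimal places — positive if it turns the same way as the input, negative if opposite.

Stage 1 [84T→41T]: ω = 3186.0000×84/41 = 6527.4146 rpm, dir flips to −; running = −6527.4146
Stage 2 [41T→83T]: ω = 6527.4146×41/83 = 3224.3855 rpm, dir flips to +; running = +3224.3855

+3224.3855 rpm (same as input, |ω| = 3224.3855 rpm)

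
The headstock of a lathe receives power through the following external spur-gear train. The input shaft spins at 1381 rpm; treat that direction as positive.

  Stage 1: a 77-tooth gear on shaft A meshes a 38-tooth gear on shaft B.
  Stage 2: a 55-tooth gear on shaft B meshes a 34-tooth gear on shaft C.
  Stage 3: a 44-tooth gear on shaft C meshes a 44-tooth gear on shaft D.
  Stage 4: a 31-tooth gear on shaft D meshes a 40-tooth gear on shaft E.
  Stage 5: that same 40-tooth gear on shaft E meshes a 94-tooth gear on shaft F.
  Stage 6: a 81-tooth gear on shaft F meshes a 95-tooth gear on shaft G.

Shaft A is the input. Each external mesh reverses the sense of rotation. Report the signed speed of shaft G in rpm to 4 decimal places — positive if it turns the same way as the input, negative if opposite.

Stage 1 [77T→38T]: ω = 1381.0000×77/38 = 2798.3421 rpm, dir flips to −; running = −2798.3421
Stage 2 [55T→34T]: ω = 2798.3421×55/34 = 4526.7299 rpm, dir flips to +; running = +4526.7299
Stage 3 [44T→44T]: ω = 4526.7299×44/44 = 4526.7299 rpm, dir flips to −; running = −4526.7299
Stage 4 [31T→40T]: ω = 4526.7299×31/40 = 3508.2157 rpm, dir flips to +; running = +3508.2157
Stage 5 [40T→94T]: ω = 3508.2157×40/94 = 1492.8577 rpm, dir flips to −; running = −1492.8577
Stage 6 [81T→95T]: ω = 1492.8577×81/95 = 1272.8576 rpm, dir flips to +; running = +1272.8576

+1272.8576 rpm (same as input, |ω| = 1272.8576 rpm)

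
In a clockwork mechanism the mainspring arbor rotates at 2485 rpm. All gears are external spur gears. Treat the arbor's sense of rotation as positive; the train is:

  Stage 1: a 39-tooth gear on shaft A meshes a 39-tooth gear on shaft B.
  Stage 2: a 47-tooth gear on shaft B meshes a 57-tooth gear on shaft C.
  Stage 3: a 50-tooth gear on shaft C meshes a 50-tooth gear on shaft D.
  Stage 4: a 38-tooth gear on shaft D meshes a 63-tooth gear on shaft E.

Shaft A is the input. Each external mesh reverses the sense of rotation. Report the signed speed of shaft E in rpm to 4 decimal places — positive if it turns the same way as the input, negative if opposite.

Stage 1 [39T→39T]: ω = 2485.0000×39/39 = 2485.0000 rpm, dir flips to −; running = −2485.0000
Stage 2 [47T→57T]: ω = 2485.0000×47/57 = 2049.0351 rpm, dir flips to +; running = +2049.0351
Stage 3 [50T→50T]: ω = 2049.0351×50/50 = 2049.0351 rpm, dir flips to −; running = −2049.0351
Stage 4 [38T→63T]: ω = 2049.0351×38/63 = 1235.9259 rpm, dir flips to +; running = +1235.9259

+1235.9259 rpm (same as input, |ω| = 1235.9259 rpm)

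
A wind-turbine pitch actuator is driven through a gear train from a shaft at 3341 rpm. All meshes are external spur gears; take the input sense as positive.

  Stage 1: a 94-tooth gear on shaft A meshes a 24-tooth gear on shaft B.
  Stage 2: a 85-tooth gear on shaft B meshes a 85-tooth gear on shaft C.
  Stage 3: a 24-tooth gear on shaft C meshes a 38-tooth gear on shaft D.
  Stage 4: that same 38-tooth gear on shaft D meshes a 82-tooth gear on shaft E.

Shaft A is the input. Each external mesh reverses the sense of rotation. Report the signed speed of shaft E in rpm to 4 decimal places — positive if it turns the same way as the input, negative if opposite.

Stage 1 [94T→24T]: ω = 3341.0000×94/24 = 13085.5833 rpm, dir flips to −; running = −13085.5833
Stage 2 [85T→85T]: ω = 13085.5833×85/85 = 13085.5833 rpm, dir flips to +; running = +13085.5833
Stage 3 [24T→38T]: ω = 13085.5833×24/38 = 8264.5789 rpm, dir flips to −; running = −8264.5789
Stage 4 [38T→82T]: ω = 8264.5789×38/82 = 3829.9268 rpm, dir flips to +; running = +3829.9268

+3829.9268 rpm (same as input, |ω| = 3829.9268 rpm)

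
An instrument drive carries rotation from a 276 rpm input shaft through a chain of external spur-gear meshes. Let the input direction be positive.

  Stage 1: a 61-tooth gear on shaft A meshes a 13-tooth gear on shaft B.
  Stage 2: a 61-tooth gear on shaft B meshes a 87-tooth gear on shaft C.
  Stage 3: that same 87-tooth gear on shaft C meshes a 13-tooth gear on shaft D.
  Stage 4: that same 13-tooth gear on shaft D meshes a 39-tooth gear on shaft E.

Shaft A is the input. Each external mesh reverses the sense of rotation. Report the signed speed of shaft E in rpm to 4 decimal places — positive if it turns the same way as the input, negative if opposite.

Stage 1 [61T→13T]: ω = 276.0000×61/13 = 1295.0769 rpm, dir flips to −; running = −1295.0769
Stage 2 [61T→87T]: ω = 1295.0769×61/87 = 908.0424 rpm, dir flips to +; running = +908.0424
Stage 3 [87T→13T]: ω = 908.0424×87/13 = 6076.8994 rpm, dir flips to −; running = −6076.8994
Stage 4 [13T→39T]: ω = 6076.8994×13/39 = 2025.6331 rpm, dir flips to +; running = +2025.6331

+2025.6331 rpm (same as input, |ω| = 2025.6331 rpm)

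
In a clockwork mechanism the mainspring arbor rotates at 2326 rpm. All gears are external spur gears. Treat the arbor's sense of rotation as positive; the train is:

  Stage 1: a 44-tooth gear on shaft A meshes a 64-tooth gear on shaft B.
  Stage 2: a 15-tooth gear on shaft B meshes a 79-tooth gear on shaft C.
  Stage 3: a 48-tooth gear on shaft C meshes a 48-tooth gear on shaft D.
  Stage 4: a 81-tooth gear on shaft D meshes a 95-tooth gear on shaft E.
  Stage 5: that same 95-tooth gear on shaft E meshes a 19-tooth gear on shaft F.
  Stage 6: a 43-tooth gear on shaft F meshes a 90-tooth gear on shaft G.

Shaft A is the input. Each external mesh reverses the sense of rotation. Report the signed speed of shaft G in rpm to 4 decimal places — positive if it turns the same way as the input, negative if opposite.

+618.4491 rpm (same as input, |ω| = 618.4491 rpm)

Stage 1 [44T→64T]: ω = 2326.0000×44/64 = 1599.1250 rpm, dir flips to −; running = −1599.1250
Stage 2 [15T→79T]: ω = 1599.1250×15/79 = 303.6313 rpm, dir flips to +; running = +303.6313
Stage 3 [48T→48T]: ω = 303.6313×48/48 = 303.6313 rpm, dir flips to −; running = −303.6313
Stage 4 [81T→95T]: ω = 303.6313×81/95 = 258.8857 rpm, dir flips to +; running = +258.8857
Stage 5 [95T→19T]: ω = 258.8857×95/19 = 1294.4283 rpm, dir flips to −; running = −1294.4283
Stage 6 [43T→90T]: ω = 1294.4283×43/90 = 618.4491 rpm, dir flips to +; running = +618.4491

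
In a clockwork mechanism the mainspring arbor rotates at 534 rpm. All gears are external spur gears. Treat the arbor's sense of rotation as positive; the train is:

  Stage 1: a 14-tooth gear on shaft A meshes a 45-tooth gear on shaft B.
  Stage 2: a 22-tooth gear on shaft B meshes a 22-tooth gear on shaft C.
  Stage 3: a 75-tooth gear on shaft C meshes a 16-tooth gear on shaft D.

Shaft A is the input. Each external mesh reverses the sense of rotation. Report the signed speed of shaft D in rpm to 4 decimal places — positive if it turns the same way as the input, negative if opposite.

-778.7500 rpm (opposite to input, |ω| = 778.7500 rpm)

Stage 1 [14T→45T]: ω = 534.0000×14/45 = 166.1333 rpm, dir flips to −; running = −166.1333
Stage 2 [22T→22T]: ω = 166.1333×22/22 = 166.1333 rpm, dir flips to +; running = +166.1333
Stage 3 [75T→16T]: ω = 166.1333×75/16 = 778.7500 rpm, dir flips to −; running = −778.7500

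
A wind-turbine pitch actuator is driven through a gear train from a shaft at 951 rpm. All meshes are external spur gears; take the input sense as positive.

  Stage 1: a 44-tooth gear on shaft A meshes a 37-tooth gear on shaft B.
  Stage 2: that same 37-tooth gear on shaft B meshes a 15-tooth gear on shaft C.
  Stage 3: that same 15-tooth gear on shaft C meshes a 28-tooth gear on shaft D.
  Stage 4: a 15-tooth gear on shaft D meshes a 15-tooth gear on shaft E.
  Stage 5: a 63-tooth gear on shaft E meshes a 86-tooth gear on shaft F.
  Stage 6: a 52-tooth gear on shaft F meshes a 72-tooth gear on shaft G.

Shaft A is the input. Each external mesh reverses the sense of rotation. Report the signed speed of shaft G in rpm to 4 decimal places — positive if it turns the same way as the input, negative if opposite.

Stage 1 [44T→37T]: ω = 951.0000×44/37 = 1130.9189 rpm, dir flips to −; running = −1130.9189
Stage 2 [37T→15T]: ω = 1130.9189×37/15 = 2789.6000 rpm, dir flips to +; running = +2789.6000
Stage 3 [15T→28T]: ω = 2789.6000×15/28 = 1494.4286 rpm, dir flips to −; running = −1494.4286
Stage 4 [15T→15T]: ω = 1494.4286×15/15 = 1494.4286 rpm, dir flips to +; running = +1494.4286
Stage 5 [63T→86T]: ω = 1494.4286×63/86 = 1094.7558 rpm, dir flips to −; running = −1094.7558
Stage 6 [52T→72T]: ω = 1094.7558×52/72 = 790.6570 rpm, dir flips to +; running = +790.6570

+790.6570 rpm (same as input, |ω| = 790.6570 rpm)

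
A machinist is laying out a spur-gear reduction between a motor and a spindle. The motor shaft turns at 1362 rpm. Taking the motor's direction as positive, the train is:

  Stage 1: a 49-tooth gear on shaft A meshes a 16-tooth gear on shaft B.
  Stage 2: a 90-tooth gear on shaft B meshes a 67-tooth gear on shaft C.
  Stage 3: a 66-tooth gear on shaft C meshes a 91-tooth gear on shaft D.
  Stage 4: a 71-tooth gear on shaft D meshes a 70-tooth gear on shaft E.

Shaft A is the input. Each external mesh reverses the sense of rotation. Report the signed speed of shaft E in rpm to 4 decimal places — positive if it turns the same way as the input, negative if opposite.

Stage 1 [49T→16T]: ω = 1362.0000×49/16 = 4171.1250 rpm, dir flips to −; running = −4171.1250
Stage 2 [90T→67T]: ω = 4171.1250×90/67 = 5603.0037 rpm, dir flips to +; running = +5603.0037
Stage 3 [66T→91T]: ω = 5603.0037×66/91 = 4063.7170 rpm, dir flips to −; running = −4063.7170
Stage 4 [71T→70T]: ω = 4063.7170×71/70 = 4121.7701 rpm, dir flips to +; running = +4121.7701

+4121.7701 rpm (same as input, |ω| = 4121.7701 rpm)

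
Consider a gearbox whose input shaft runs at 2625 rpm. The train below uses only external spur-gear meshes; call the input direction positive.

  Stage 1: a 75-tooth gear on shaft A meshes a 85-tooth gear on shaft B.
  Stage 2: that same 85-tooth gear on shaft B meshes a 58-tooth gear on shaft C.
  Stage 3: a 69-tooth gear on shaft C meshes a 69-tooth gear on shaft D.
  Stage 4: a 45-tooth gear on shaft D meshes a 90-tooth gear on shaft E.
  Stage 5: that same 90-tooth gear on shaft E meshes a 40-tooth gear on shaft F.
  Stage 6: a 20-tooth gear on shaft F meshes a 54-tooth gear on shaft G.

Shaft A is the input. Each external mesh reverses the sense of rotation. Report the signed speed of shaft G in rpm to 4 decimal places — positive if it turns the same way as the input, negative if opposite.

Stage 1 [75T→85T]: ω = 2625.0000×75/85 = 2316.1765 rpm, dir flips to −; running = −2316.1765
Stage 2 [85T→58T]: ω = 2316.1765×85/58 = 3394.3966 rpm, dir flips to +; running = +3394.3966
Stage 3 [69T→69T]: ω = 3394.3966×69/69 = 3394.3966 rpm, dir flips to −; running = −3394.3966
Stage 4 [45T→90T]: ω = 3394.3966×45/90 = 1697.1983 rpm, dir flips to +; running = +1697.1983
Stage 5 [90T→40T]: ω = 1697.1983×90/40 = 3818.6961 rpm, dir flips to −; running = −3818.6961
Stage 6 [20T→54T]: ω = 3818.6961×20/54 = 1414.3319 rpm, dir flips to +; running = +1414.3319

+1414.3319 rpm (same as input, |ω| = 1414.3319 rpm)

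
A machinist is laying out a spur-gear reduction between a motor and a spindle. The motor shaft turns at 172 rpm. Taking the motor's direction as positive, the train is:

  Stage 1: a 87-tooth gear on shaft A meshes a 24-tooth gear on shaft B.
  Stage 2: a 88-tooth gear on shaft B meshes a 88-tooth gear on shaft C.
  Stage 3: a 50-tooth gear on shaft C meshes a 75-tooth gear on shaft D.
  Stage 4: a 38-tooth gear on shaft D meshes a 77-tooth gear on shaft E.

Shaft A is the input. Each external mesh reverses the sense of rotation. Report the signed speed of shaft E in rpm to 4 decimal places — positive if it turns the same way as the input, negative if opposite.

+205.1342 rpm (same as input, |ω| = 205.1342 rpm)

Stage 1 [87T→24T]: ω = 172.0000×87/24 = 623.5000 rpm, dir flips to −; running = −623.5000
Stage 2 [88T→88T]: ω = 623.5000×88/88 = 623.5000 rpm, dir flips to +; running = +623.5000
Stage 3 [50T→75T]: ω = 623.5000×50/75 = 415.6667 rpm, dir flips to −; running = −415.6667
Stage 4 [38T→77T]: ω = 415.6667×38/77 = 205.1342 rpm, dir flips to +; running = +205.1342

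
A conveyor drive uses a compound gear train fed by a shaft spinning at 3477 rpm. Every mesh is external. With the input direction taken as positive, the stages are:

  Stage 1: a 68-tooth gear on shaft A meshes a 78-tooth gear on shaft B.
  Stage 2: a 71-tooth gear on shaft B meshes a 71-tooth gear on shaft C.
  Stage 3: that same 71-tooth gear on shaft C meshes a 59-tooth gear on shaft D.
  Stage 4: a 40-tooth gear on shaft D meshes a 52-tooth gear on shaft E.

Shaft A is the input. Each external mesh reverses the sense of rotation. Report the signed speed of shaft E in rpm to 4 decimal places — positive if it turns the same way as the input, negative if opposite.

+2805.9633 rpm (same as input, |ω| = 2805.9633 rpm)

Stage 1 [68T→78T]: ω = 3477.0000×68/78 = 3031.2308 rpm, dir flips to −; running = −3031.2308
Stage 2 [71T→71T]: ω = 3031.2308×71/71 = 3031.2308 rpm, dir flips to +; running = +3031.2308
Stage 3 [71T→59T]: ω = 3031.2308×71/59 = 3647.7523 rpm, dir flips to −; running = −3647.7523
Stage 4 [40T→52T]: ω = 3647.7523×40/52 = 2805.9633 rpm, dir flips to +; running = +2805.9633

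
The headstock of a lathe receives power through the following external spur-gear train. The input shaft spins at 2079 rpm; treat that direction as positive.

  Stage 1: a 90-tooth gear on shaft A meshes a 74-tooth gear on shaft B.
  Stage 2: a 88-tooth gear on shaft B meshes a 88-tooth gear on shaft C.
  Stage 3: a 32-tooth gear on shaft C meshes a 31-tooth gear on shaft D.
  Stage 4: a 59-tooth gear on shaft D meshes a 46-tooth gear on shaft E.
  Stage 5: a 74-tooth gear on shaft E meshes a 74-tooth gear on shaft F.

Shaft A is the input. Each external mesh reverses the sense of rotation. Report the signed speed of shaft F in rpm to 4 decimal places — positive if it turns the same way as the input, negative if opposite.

Stage 1 [90T→74T]: ω = 2079.0000×90/74 = 2528.5135 rpm, dir flips to −; running = −2528.5135
Stage 2 [88T→88T]: ω = 2528.5135×88/88 = 2528.5135 rpm, dir flips to +; running = +2528.5135
Stage 3 [32T→31T]: ω = 2528.5135×32/31 = 2610.0785 rpm, dir flips to −; running = −2610.0785
Stage 4 [59T→46T]: ω = 2610.0785×59/46 = 3347.7093 rpm, dir flips to +; running = +3347.7093
Stage 5 [74T→74T]: ω = 3347.7093×74/74 = 3347.7093 rpm, dir flips to −; running = −3347.7093

-3347.7093 rpm (opposite to input, |ω| = 3347.7093 rpm)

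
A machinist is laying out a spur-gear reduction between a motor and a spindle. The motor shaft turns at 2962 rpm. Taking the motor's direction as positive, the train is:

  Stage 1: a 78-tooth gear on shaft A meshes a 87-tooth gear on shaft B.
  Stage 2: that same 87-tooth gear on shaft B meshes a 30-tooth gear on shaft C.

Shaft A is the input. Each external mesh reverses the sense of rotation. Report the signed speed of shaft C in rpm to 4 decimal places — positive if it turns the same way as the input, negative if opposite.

+7701.2000 rpm (same as input, |ω| = 7701.2000 rpm)

Stage 1 [78T→87T]: ω = 2962.0000×78/87 = 2655.5862 rpm, dir flips to −; running = −2655.5862
Stage 2 [87T→30T]: ω = 2655.5862×87/30 = 7701.2000 rpm, dir flips to +; running = +7701.2000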